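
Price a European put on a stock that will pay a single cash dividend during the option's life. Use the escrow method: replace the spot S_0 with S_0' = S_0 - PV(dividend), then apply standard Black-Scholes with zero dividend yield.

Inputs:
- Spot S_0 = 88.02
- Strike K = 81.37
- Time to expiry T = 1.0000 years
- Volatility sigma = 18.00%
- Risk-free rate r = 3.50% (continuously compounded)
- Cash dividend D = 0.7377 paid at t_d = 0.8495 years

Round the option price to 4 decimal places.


Answer: Price = 2.5689

Derivation:
PV(D) = D * exp(-r * t_d) = 0.7377 * 0.97070516 = 0.71608920
S_0' = S_0 - PV(D) = 88.0200 - 0.71608920 = 87.30391080
d1 = (ln(S_0'/K) + (r + sigma^2/2)*T) / (sigma*sqrt(T)) = 0.67549225
d2 = d1 - sigma*sqrt(T) = 0.49549225
exp(-rT) = 0.96560542
N(-d1) = 0.24968154; N(-d2) = 0.31012635
P = K * exp(-rT) * N(-d2) - S_0' * N(-d1) = 81.3700 * 0.96560542 * 0.31012635 - 87.30391080 * 0.24968154 = 2.5689


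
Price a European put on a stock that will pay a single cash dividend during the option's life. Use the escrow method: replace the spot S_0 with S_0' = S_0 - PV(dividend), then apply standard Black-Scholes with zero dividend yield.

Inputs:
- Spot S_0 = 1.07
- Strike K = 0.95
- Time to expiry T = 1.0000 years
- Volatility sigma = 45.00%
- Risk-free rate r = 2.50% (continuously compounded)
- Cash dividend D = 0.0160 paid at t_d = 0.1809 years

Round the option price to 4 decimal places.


PV(D) = D * exp(-r * t_d) = 0.0160 * 0.99548771 = 0.01592780
S_0' = S_0 - PV(D) = 1.0700 - 0.01592780 = 1.05407220
d1 = (ln(S_0'/K) + (r + sigma^2/2)*T) / (sigma*sqrt(T)) = 0.51156498
d2 = d1 - sigma*sqrt(T) = 0.06156498
exp(-rT) = 0.97530991
N(-d1) = 0.30447775; N(-d2) = 0.47545463
P = K * exp(-rT) * N(-d2) - S_0' * N(-d1) = 0.9500 * 0.97530991 * 0.47545463 - 1.05407220 * 0.30447775 = 0.1196

Answer: Price = 0.1196


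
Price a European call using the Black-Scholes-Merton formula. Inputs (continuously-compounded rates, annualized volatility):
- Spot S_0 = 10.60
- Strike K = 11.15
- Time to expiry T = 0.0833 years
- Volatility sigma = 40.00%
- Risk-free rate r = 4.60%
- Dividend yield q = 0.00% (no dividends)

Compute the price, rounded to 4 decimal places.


Answer: Price = 0.2863

Derivation:
d1 = (ln(S/K) + (r - q + 0.5*sigma^2) * T) / (sigma * sqrt(T)) = -0.34725642
d2 = d1 - sigma * sqrt(T) = -0.46270337
exp(-rT) = 0.99617553; exp(-qT) = 1.00000000
C = S_0 * exp(-qT) * N(d1) - K * exp(-rT) * N(d2)
N(d1) = 0.36419935; N(d2) = 0.32178850
C = 10.6000 * 1.00000000 * 0.36419935 - 11.1500 * 0.99617553 * 0.32178850 = 0.2863


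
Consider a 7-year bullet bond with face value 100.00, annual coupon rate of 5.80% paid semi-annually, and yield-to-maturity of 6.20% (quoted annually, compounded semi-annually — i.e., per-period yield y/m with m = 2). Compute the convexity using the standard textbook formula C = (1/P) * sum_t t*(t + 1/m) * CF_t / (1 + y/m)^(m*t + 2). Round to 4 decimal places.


Coupon per period c = face * coupon_rate / m = 2.900000
Periods per year m = 2; per-period yield y/m = 0.031000
Number of cashflows N = 14
Cashflows (t years, CF_t, discount factor 1/(1+y/m)^(m*t), PV):
  t = 0.5000: CF_t = 2.900000, DF = 0.969932, PV = 2.812803
  t = 1.0000: CF_t = 2.900000, DF = 0.940768, PV = 2.728228
  t = 1.5000: CF_t = 2.900000, DF = 0.912481, PV = 2.646196
  t = 2.0000: CF_t = 2.900000, DF = 0.885045, PV = 2.566630
  t = 2.5000: CF_t = 2.900000, DF = 0.858434, PV = 2.489457
  t = 3.0000: CF_t = 2.900000, DF = 0.832622, PV = 2.414605
  t = 3.5000: CF_t = 2.900000, DF = 0.807587, PV = 2.342002
  t = 4.0000: CF_t = 2.900000, DF = 0.783305, PV = 2.271583
  t = 4.5000: CF_t = 2.900000, DF = 0.759752, PV = 2.203282
  t = 5.0000: CF_t = 2.900000, DF = 0.736908, PV = 2.137034
  t = 5.5000: CF_t = 2.900000, DF = 0.714751, PV = 2.072777
  t = 6.0000: CF_t = 2.900000, DF = 0.693260, PV = 2.010453
  t = 6.5000: CF_t = 2.900000, DF = 0.672415, PV = 1.950003
  t = 7.0000: CF_t = 102.900000, DF = 0.652197, PV = 67.111054
Price P = sum_t PV_t = 97.756109
Convexity numerator sum_t t*(t + 1/m) * CF_t / (1+y/m)^(m*t + 2):
  t = 0.5000: term = 1.323098
  t = 1.0000: term = 3.849946
  t = 1.5000: term = 7.468372
  t = 2.0000: term = 12.073023
  t = 2.5000: term = 17.565018
  t = 3.0000: term = 23.851625
  t = 3.5000: term = 30.845943
  t = 4.0000: term = 38.466604
  t = 4.5000: term = 46.637493
  t = 5.0000: term = 55.287469
  t = 5.5000: term = 64.350109
  t = 6.0000: term = 73.763462
  t = 6.5000: term = 83.469808
  t = 7.0000: term = 3314.637456
Convexity = (1/P) * sum = 3773.589425 / 97.756109 = 38.602083

Answer: Convexity = 38.6021


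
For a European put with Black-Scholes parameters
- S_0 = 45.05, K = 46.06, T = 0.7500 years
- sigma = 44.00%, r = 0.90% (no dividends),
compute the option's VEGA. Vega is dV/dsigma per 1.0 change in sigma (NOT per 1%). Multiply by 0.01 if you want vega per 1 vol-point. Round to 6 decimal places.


d1 = 0.1500535703; d2 = -0.2309976074
phi(d1) = 0.3944761605; exp(-qT) = 1.0000000000; exp(-rT) = 0.9932727301
Vega = S * exp(-qT) * phi(d1) * sqrt(T) = 45.0500 * 1.0000000000 * 0.3944761605 * 0.8660254038 = 15.390268

Answer: Vega = 15.390268


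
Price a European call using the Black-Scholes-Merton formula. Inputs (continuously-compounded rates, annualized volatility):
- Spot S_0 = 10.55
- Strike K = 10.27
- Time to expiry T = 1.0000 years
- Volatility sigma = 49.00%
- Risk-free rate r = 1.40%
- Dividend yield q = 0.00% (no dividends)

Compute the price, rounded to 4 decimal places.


Answer: Price = 2.2192

Derivation:
d1 = (ln(S/K) + (r - q + 0.5*sigma^2) * T) / (sigma * sqrt(T)) = 0.32846701
d2 = d1 - sigma * sqrt(T) = -0.16153299
exp(-rT) = 0.98609754; exp(-qT) = 1.00000000
C = S_0 * exp(-qT) * N(d1) - K * exp(-rT) * N(d2)
N(d1) = 0.62872071; N(d2) = 0.43583682
C = 10.5500 * 1.00000000 * 0.62872071 - 10.2700 * 0.98609754 * 0.43583682 = 2.2192


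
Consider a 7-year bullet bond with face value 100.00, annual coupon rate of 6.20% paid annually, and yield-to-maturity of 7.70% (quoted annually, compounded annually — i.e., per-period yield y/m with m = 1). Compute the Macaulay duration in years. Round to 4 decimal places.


Coupon per period c = face * coupon_rate / m = 6.200000
Periods per year m = 1; per-period yield y/m = 0.077000
Number of cashflows N = 7
Cashflows (t years, CF_t, discount factor 1/(1+y/m)^(m*t), PV):
  t = 1.0000: CF_t = 6.200000, DF = 0.928505, PV = 5.756732
  t = 2.0000: CF_t = 6.200000, DF = 0.862122, PV = 5.345155
  t = 3.0000: CF_t = 6.200000, DF = 0.800484, PV = 4.963003
  t = 4.0000: CF_t = 6.200000, DF = 0.743254, PV = 4.608174
  t = 5.0000: CF_t = 6.200000, DF = 0.690115, PV = 4.278713
  t = 6.0000: CF_t = 6.200000, DF = 0.640775, PV = 3.972807
  t = 7.0000: CF_t = 106.200000, DF = 0.594963, PV = 63.185088
Price P = sum_t PV_t = 92.109672
Macaulay numerator sum_t t * PV_t:
  t * PV_t at t = 1.0000: 5.756732
  t * PV_t at t = 2.0000: 10.690309
  t * PV_t at t = 3.0000: 14.889010
  t * PV_t at t = 4.0000: 18.432696
  t * PV_t at t = 5.0000: 21.393566
  t * PV_t at t = 6.0000: 23.836842
  t * PV_t at t = 7.0000: 442.295615
Macaulay duration D = (sum_t t * PV_t) / P = 537.294771 / 92.109672 = 5.833207

Answer: Macaulay duration = 5.8332 years


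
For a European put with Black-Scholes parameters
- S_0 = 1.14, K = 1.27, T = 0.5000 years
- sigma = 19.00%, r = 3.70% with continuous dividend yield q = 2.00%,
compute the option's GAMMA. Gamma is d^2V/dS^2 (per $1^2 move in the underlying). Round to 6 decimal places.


Answer: Gamma = 2.055756

Derivation:
d1 = -0.6733415992; d2 = -0.8076918876
phi(d1) = 0.3180225497; exp(-qT) = 0.9900498337; exp(-rT) = 0.9816700746
Gamma = exp(-qT) * phi(d1) / (S * sigma * sqrt(T)) = 0.9900498337 * 0.3180225497 / (1.1400 * 0.1900 * 0.7071067812) = 2.055756


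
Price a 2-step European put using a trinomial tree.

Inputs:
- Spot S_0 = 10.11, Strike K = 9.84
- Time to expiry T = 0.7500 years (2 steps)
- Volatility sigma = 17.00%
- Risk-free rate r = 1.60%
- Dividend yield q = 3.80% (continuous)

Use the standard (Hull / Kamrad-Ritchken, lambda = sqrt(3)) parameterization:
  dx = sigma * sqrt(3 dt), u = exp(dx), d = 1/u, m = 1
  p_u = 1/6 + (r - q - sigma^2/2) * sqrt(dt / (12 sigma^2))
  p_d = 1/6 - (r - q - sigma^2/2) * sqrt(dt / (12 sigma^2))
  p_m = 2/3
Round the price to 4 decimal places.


Answer: Price = V(0,0) = 0.4922

Derivation:
dt = T/N = 0.375000; dx = sigma*sqrt(3*dt) = 0.180312
u = exp(dx) = 1.197591; d = 1/u = 0.835009
p_u = 0.128764, p_m = 0.666667, p_d = 0.204570
Discount per step: exp(-r*dt) = 0.994018
Stock lattice S(k, j) with j the centered position index:
  k=0: S(0,+0) = 10.1100
  k=1: S(1,-1) = 8.4419; S(1,+0) = 10.1100; S(1,+1) = 12.1076
  k=2: S(2,-2) = 7.0491; S(2,-1) = 8.4419; S(2,+0) = 10.1100; S(2,+1) = 12.1076; S(2,+2) = 14.5000
Terminal payoffs V(N, j) = max(K - S_T, 0):
  V(2,-2) = 2.790896; V(2,-1) = 1.398054; V(2,+0) = 0.000000; V(2,+1) = 0.000000; V(2,+2) = 0.000000
Backward induction: V(k, j) = exp(-r*dt) * [p_u * V(k+1, j+1) + p_m * V(k+1, j) + p_d * V(k+1, j-1)]
  V(1,-1) = exp(-r*dt) * [p_u*0.000000 + p_m*1.398054 + p_d*2.790896] = 1.493978
  V(1,+0) = exp(-r*dt) * [p_u*0.000000 + p_m*0.000000 + p_d*1.398054] = 0.284289
  V(1,+1) = exp(-r*dt) * [p_u*0.000000 + p_m*0.000000 + p_d*0.000000] = 0.000000
  V(0,+0) = exp(-r*dt) * [p_u*0.000000 + p_m*0.284289 + p_d*1.493978] = 0.492186


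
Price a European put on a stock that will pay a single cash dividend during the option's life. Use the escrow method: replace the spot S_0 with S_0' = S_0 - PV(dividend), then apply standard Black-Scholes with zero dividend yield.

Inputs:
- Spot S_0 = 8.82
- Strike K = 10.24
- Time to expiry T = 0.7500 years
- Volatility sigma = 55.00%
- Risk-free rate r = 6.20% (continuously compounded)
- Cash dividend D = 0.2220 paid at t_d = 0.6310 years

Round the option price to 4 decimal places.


PV(D) = D * exp(-r * t_d) = 0.2220 * 0.96163338 = 0.21348261
S_0' = S_0 - PV(D) = 8.8200 - 0.21348261 = 8.60651739
d1 = (ln(S_0'/K) + (r + sigma^2/2)*T) / (sigma*sqrt(T)) = -0.02906563
d2 = d1 - sigma*sqrt(T) = -0.50537961
exp(-rT) = 0.95456456
N(-d1) = 0.51159388; N(-d2) = 0.69335388
P = K * exp(-rT) * N(-d2) - S_0' * N(-d1) = 10.2400 * 0.95456456 * 0.69335388 - 8.60651739 * 0.51159388 = 2.3743

Answer: Price = 2.3743


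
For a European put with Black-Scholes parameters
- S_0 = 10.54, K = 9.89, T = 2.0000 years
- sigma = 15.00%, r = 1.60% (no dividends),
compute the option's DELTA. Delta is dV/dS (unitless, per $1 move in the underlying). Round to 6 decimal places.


Answer: Delta = -0.288770

Derivation:
d1 = 0.5569804572; d2 = 0.3448484228
phi(d1) = 0.3416214084; exp(-qT) = 1.0000000000; exp(-rT) = 0.9685065821
N(-d1) = 0.2887703908
Delta = -exp(-qT) * N(-d1) = -1.0000000000 * 0.2887703908 = -0.288770


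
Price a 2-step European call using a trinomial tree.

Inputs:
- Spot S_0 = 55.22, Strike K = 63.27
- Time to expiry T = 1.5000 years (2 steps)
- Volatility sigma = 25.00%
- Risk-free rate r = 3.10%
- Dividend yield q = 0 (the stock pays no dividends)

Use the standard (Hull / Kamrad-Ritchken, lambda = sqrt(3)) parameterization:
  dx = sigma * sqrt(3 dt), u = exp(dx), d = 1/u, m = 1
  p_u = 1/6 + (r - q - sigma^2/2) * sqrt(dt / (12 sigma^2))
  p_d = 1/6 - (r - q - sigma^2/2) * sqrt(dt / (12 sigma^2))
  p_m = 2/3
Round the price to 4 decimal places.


dt = T/N = 0.750000; dx = sigma*sqrt(3*dt) = 0.375000
u = exp(dx) = 1.454991; d = 1/u = 0.687289
p_u = 0.166417, p_m = 0.666667, p_d = 0.166917
Discount per step: exp(-r*dt) = 0.977018
Stock lattice S(k, j) with j the centered position index:
  k=0: S(0,+0) = 55.2200
  k=1: S(1,-1) = 37.9521; S(1,+0) = 55.2200; S(1,+1) = 80.3446
  k=2: S(2,-2) = 26.0841; S(2,-1) = 37.9521; S(2,+0) = 55.2200; S(2,+1) = 80.3446; S(2,+2) = 116.9007
Terminal payoffs V(N, j) = max(S_T - K, 0):
  V(2,-2) = 0.000000; V(2,-1) = 0.000000; V(2,+0) = 0.000000; V(2,+1) = 17.074626; V(2,+2) = 53.630741
Backward induction: V(k, j) = exp(-r*dt) * [p_u * V(k+1, j+1) + p_m * V(k+1, j) + p_d * V(k+1, j-1)]
  V(1,-1) = exp(-r*dt) * [p_u*0.000000 + p_m*0.000000 + p_d*0.000000] = 0.000000
  V(1,+0) = exp(-r*dt) * [p_u*17.074626 + p_m*0.000000 + p_d*0.000000] = 2.776199
  V(1,+1) = exp(-r*dt) * [p_u*53.630741 + p_m*17.074626 + p_d*0.000000] = 19.841416
  V(0,+0) = exp(-r*dt) * [p_u*19.841416 + p_m*2.776199 + p_d*0.000000] = 5.034323

Answer: Price = V(0,0) = 5.0343


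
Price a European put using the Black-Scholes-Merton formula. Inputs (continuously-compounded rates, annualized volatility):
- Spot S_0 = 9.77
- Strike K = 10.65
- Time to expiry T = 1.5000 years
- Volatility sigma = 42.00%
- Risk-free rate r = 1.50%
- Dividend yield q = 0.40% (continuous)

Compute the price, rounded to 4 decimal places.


Answer: Price = 2.4114

Derivation:
d1 = (ln(S/K) + (r - q + 0.5*sigma^2) * T) / (sigma * sqrt(T)) = 0.12161245
d2 = d1 - sigma * sqrt(T) = -0.39278040
exp(-rT) = 0.97775124; exp(-qT) = 0.99401796
P = K * exp(-rT) * N(-d2) - S_0 * exp(-qT) * N(-d1)
N(-d1) = 0.45160298; N(-d2) = 0.65275916
P = 10.6500 * 0.97775124 * 0.65275916 - 9.7700 * 0.99401796 * 0.45160298 = 2.4114


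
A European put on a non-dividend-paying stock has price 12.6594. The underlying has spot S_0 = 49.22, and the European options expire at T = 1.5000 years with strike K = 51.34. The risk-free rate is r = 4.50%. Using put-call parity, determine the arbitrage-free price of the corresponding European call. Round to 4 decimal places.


Put-call parity: C - P = S_0 * exp(-qT) - K * exp(-rT).
S_0 * exp(-qT) = 49.2200 * 1.00000000 = 49.22000000
K * exp(-rT) = 51.3400 * 0.93472772 = 47.98892118
C = P + S*exp(-qT) - K*exp(-rT)
C = 12.6594 + 49.22000000 - 47.98892118 = 13.8905

Answer: Call price = 13.8905


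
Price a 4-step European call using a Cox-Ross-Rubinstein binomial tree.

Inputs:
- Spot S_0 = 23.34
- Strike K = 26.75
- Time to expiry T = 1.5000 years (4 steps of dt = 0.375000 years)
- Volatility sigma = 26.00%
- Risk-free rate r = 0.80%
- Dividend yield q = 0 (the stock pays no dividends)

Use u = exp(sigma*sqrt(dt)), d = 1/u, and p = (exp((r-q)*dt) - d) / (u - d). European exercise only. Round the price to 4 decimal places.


dt = T/N = 0.375000
u = exp(sigma*sqrt(dt)) = 1.172592; d = 1/u = 0.852811
p = (exp((r-q)*dt) - d) / (u - d) = 0.469675
Discount per step: exp(-r*dt) = 0.997004
Stock lattice S(k, i) with i counting down-moves:
  k=0: S(0,0) = 23.3400
  k=1: S(1,0) = 27.3683; S(1,1) = 19.9046
  k=2: S(2,0) = 32.0919; S(2,1) = 23.3400; S(2,2) = 16.9749
  k=3: S(3,0) = 37.6307; S(3,1) = 27.3683; S(3,2) = 19.9046; S(3,3) = 14.4764
  k=4: S(4,0) = 44.1254; S(4,1) = 32.0919; S(4,2) = 23.3400; S(4,3) = 16.9749; S(4,4) = 12.3456
Terminal payoffs V(N, i) = max(S_T - K, 0):
  V(4,0) = 17.375417; V(4,1) = 5.341856; V(4,2) = 0.000000; V(4,3) = 0.000000; V(4,4) = 0.000000
Backward induction: V(k, i) = exp(-r*dt) * [p * V(k+1, i) + (1-p) * V(k+1, i+1)].
  V(3,0) = exp(-r*dt) * [p*17.375417 + (1-p)*5.341856] = 10.960789
  V(3,1) = exp(-r*dt) * [p*5.341856 + (1-p)*0.000000] = 2.501422
  V(3,2) = exp(-r*dt) * [p*0.000000 + (1-p)*0.000000] = 0.000000
  V(3,3) = exp(-r*dt) * [p*0.000000 + (1-p)*0.000000] = 0.000000
  V(2,0) = exp(-r*dt) * [p*10.960789 + (1-p)*2.501422] = 6.455182
  V(2,1) = exp(-r*dt) * [p*2.501422 + (1-p)*0.000000] = 1.171336
  V(2,2) = exp(-r*dt) * [p*0.000000 + (1-p)*0.000000] = 0.000000
  V(1,0) = exp(-r*dt) * [p*6.455182 + (1-p)*1.171336] = 3.642085
  V(1,1) = exp(-r*dt) * [p*1.171336 + (1-p)*0.000000] = 0.548500
  V(0,0) = exp(-r*dt) * [p*3.642085 + (1-p)*0.548500] = 1.995484

Answer: Price = V(0,0) = 1.9955


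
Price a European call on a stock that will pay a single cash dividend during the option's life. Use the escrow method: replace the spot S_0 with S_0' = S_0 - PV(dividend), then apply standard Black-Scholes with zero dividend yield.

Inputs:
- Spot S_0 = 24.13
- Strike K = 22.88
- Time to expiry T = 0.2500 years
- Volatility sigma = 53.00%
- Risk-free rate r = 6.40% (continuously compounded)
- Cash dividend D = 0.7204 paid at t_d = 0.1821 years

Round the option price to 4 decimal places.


Answer: Price = 2.8979

Derivation:
PV(D) = D * exp(-r * t_d) = 0.7204 * 0.98841325 = 0.71205290
S_0' = S_0 - PV(D) = 24.1300 - 0.71205290 = 23.41794710
d1 = (ln(S_0'/K) + (r + sigma^2/2)*T) / (sigma*sqrt(T)) = 0.28057370
d2 = d1 - sigma*sqrt(T) = 0.01557370
exp(-rT) = 0.98412732
N(d1) = 0.61048131; N(d2) = 0.50621276
C = S_0' * N(d1) - K * exp(-rT) * N(d2) = 23.41794710 * 0.61048131 - 22.8800 * 0.98412732 * 0.50621276 = 2.8979


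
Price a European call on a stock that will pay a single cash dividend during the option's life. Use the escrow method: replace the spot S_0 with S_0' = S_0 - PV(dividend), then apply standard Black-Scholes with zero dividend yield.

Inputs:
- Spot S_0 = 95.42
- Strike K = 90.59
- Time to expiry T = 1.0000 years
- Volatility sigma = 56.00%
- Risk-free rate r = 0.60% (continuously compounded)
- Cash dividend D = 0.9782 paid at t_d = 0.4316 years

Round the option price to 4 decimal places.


PV(D) = D * exp(-r * t_d) = 0.9782 * 0.99741375 = 0.97567013
S_0' = S_0 - PV(D) = 95.4200 - 0.97567013 = 94.44432987
d1 = (ln(S_0'/K) + (r + sigma^2/2)*T) / (sigma*sqrt(T)) = 0.36511916
d2 = d1 - sigma*sqrt(T) = -0.19488084
exp(-rT) = 0.99401796
N(d1) = 0.64248877; N(d2) = 0.42274312
C = S_0' * N(d1) - K * exp(-rT) * N(d2) = 94.44432987 * 0.64248877 - 90.5900 * 0.99401796 * 0.42274312 = 22.6122

Answer: Price = 22.6122


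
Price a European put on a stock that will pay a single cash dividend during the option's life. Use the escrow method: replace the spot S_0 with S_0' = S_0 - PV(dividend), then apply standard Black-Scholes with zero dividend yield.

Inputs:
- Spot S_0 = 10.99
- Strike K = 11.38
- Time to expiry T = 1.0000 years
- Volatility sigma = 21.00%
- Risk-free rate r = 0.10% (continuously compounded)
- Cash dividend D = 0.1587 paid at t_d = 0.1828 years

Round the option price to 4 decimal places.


PV(D) = D * exp(-r * t_d) = 0.1587 * 0.99981722 = 0.15867099
S_0' = S_0 - PV(D) = 10.9900 - 0.15867099 = 10.83132901
d1 = (ln(S_0'/K) + (r + sigma^2/2)*T) / (sigma*sqrt(T)) = -0.12554600
d2 = d1 - sigma*sqrt(T) = -0.33554600
exp(-rT) = 0.99900050
N(-d1) = 0.54995434; N(-d2) = 0.63139337
P = K * exp(-rT) * N(-d2) - S_0' * N(-d1) = 11.3800 * 0.99900050 * 0.63139337 - 10.83132901 * 0.54995434 = 1.2213

Answer: Price = 1.2213


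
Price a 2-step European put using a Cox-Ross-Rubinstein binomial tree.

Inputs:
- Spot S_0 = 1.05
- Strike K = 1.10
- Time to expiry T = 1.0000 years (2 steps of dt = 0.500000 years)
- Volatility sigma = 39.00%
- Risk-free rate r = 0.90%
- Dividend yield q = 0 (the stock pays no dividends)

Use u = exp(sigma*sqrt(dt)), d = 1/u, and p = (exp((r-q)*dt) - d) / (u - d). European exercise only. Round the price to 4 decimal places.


Answer: Price = V(0,0) = 0.1785

Derivation:
dt = T/N = 0.500000
u = exp(sigma*sqrt(dt)) = 1.317547; d = 1/u = 0.758986
p = (exp((r-q)*dt) - d) / (u - d) = 0.439565
Discount per step: exp(-r*dt) = 0.995510
Stock lattice S(k, i) with i counting down-moves:
  k=0: S(0,0) = 1.0500
  k=1: S(1,0) = 1.3834; S(1,1) = 0.7969
  k=2: S(2,0) = 1.8227; S(2,1) = 1.0500; S(2,2) = 0.6049
Terminal payoffs V(N, i) = max(K - S_T, 0):
  V(2,0) = 0.000000; V(2,1) = 0.050000; V(2,2) = 0.495137
Backward induction: V(k, i) = exp(-r*dt) * [p * V(k+1, i) + (1-p) * V(k+1, i+1)].
  V(1,0) = exp(-r*dt) * [p*0.000000 + (1-p)*0.050000] = 0.027896
  V(1,1) = exp(-r*dt) * [p*0.050000 + (1-p)*0.495137] = 0.298126
  V(0,0) = exp(-r*dt) * [p*0.027896 + (1-p)*0.298126] = 0.178537


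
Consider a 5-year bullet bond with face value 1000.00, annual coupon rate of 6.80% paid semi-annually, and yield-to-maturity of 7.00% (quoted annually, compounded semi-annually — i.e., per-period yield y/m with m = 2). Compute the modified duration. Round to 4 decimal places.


Coupon per period c = face * coupon_rate / m = 34.000000
Periods per year m = 2; per-period yield y/m = 0.035000
Number of cashflows N = 10
Cashflows (t years, CF_t, discount factor 1/(1+y/m)^(m*t), PV):
  t = 0.5000: CF_t = 34.000000, DF = 0.966184, PV = 32.850242
  t = 1.0000: CF_t = 34.000000, DF = 0.933511, PV = 31.739364
  t = 1.5000: CF_t = 34.000000, DF = 0.901943, PV = 30.666052
  t = 2.0000: CF_t = 34.000000, DF = 0.871442, PV = 29.629036
  t = 2.5000: CF_t = 34.000000, DF = 0.841973, PV = 28.627088
  t = 3.0000: CF_t = 34.000000, DF = 0.813501, PV = 27.659022
  t = 3.5000: CF_t = 34.000000, DF = 0.785991, PV = 26.723693
  t = 4.0000: CF_t = 34.000000, DF = 0.759412, PV = 25.819993
  t = 4.5000: CF_t = 34.000000, DF = 0.733731, PV = 24.946853
  t = 5.0000: CF_t = 1034.000000, DF = 0.708919, PV = 733.022053
Price P = sum_t PV_t = 991.683395
First compute Macaulay numerator sum_t t * PV_t:
  t * PV_t at t = 0.5000: 16.425121
  t * PV_t at t = 1.0000: 31.739364
  t * PV_t at t = 1.5000: 45.999078
  t * PV_t at t = 2.0000: 59.258071
  t * PV_t at t = 2.5000: 71.567719
  t * PV_t at t = 3.0000: 82.977066
  t * PV_t at t = 3.5000: 93.532924
  t * PV_t at t = 4.0000: 103.279972
  t * PV_t at t = 4.5000: 112.260839
  t * PV_t at t = 5.0000: 3665.110267
Macaulay duration D = 4282.150421 / 991.683395 = 4.318062
Modified duration = D / (1 + y/m) = 4.318062 / (1 + 0.035000) = 4.172041

Answer: Modified duration = 4.1720


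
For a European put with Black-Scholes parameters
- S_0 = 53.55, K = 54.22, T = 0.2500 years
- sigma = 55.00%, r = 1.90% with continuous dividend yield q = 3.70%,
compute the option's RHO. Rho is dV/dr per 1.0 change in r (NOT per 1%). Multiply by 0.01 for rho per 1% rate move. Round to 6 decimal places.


d1 = 0.0759216466; d2 = -0.1990783534
phi(d1) = 0.3977941648; exp(-qT) = 0.9907926496; exp(-rT) = 0.9952612634
N(-d2) = 0.5788992731
Rho = -K*T*exp(-rT)*N(-d2) = -54.2200 * 0.2500 * 0.9952612634 * 0.5788992731 = -7.809795

Answer: Rho = -7.809795


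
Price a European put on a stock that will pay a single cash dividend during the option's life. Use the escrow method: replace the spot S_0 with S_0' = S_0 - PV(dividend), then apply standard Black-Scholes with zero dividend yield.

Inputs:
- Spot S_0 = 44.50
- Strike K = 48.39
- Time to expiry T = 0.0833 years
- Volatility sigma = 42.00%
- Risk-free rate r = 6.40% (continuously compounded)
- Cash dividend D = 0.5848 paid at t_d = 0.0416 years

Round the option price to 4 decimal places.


Answer: Price = 4.9384

Derivation:
PV(D) = D * exp(-r * t_d) = 0.5848 * 0.99734114 = 0.58324510
S_0' = S_0 - PV(D) = 44.5000 - 0.58324510 = 43.91675490
d1 = (ln(S_0'/K) + (r + sigma^2/2)*T) / (sigma*sqrt(T)) = -0.69559063
d2 = d1 - sigma*sqrt(T) = -0.81680993
exp(-rT) = 0.99468299
N(-d1) = 0.75665738; N(-d2) = 0.79298147
P = K * exp(-rT) * N(-d2) - S_0' * N(-d1) = 48.3900 * 0.99468299 * 0.79298147 - 43.91675490 * 0.75665738 = 4.9384


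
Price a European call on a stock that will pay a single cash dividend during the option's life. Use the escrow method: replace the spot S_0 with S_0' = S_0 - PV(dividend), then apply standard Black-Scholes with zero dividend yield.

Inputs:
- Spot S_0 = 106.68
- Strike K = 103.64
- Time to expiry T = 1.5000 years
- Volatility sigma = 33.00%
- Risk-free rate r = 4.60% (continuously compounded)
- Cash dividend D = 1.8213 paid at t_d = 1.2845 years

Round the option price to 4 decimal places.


PV(D) = D * exp(-r * t_d) = 1.8213 * 0.94262476 = 1.71680247
S_0' = S_0 - PV(D) = 106.6800 - 1.71680247 = 104.96319753
d1 = (ln(S_0'/K) + (r + sigma^2/2)*T) / (sigma*sqrt(T)) = 0.40419410
d2 = d1 - sigma*sqrt(T) = 0.00002829
exp(-rT) = 0.93332668
N(d1) = 0.65696500; N(d2) = 0.50001129
C = S_0' * N(d1) - K * exp(-rT) * N(d2) = 104.96319753 * 0.65696500 - 103.6400 * 0.93332668 * 0.50001129 = 20.5911

Answer: Price = 20.5911


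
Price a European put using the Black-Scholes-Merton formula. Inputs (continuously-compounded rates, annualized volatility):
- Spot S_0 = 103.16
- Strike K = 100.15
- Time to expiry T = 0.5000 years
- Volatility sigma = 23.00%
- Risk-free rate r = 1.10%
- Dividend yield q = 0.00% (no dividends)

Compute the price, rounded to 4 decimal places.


d1 = (ln(S/K) + (r - q + 0.5*sigma^2) * T) / (sigma * sqrt(T)) = 0.29721308
d2 = d1 - sigma * sqrt(T) = 0.13457852
exp(-rT) = 0.99451510; exp(-qT) = 1.00000000
P = K * exp(-rT) * N(-d2) - S_0 * exp(-qT) * N(-d1)
N(-d1) = 0.38315192; N(-d2) = 0.44647256
P = 100.1500 * 0.99451510 * 0.44647256 - 103.1600 * 1.00000000 * 0.38315192 = 4.9430

Answer: Price = 4.9430


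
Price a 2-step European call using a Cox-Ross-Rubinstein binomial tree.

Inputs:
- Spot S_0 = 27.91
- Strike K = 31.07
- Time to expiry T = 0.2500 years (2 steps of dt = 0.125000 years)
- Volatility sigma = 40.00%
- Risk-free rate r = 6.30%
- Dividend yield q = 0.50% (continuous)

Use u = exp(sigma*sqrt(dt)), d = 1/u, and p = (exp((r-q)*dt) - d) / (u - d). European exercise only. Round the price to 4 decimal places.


Answer: Price = V(0,0) = 1.4115

Derivation:
dt = T/N = 0.125000
u = exp(sigma*sqrt(dt)) = 1.151910; d = 1/u = 0.868123
p = (exp((r-q)*dt) - d) / (u - d) = 0.490344
Discount per step: exp(-r*dt) = 0.992156
Stock lattice S(k, i) with i counting down-moves:
  k=0: S(0,0) = 27.9100
  k=1: S(1,0) = 32.1498; S(1,1) = 24.2293
  k=2: S(2,0) = 37.0337; S(2,1) = 27.9100; S(2,2) = 21.0340
Terminal payoffs V(N, i) = max(S_T - K, 0):
  V(2,0) = 5.963680; V(2,1) = 0.000000; V(2,2) = 0.000000
Backward induction: V(k, i) = exp(-r*dt) * [p * V(k+1, i) + (1-p) * V(k+1, i+1)].
  V(1,0) = exp(-r*dt) * [p*5.963680 + (1-p)*0.000000] = 2.901315
  V(1,1) = exp(-r*dt) * [p*0.000000 + (1-p)*0.000000] = 0.000000
  V(0,0) = exp(-r*dt) * [p*2.901315 + (1-p)*0.000000] = 1.411482


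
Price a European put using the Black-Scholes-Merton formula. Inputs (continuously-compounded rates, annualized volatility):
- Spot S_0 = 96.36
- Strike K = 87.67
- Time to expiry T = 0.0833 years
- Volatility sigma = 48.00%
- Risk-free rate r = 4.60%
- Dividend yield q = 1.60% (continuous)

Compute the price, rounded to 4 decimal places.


Answer: Price = 1.8114

Derivation:
d1 = (ln(S/K) + (r - q + 0.5*sigma^2) * T) / (sigma * sqrt(T)) = 0.76952058
d2 = d1 - sigma * sqrt(T) = 0.63098423
exp(-rT) = 0.99617553; exp(-qT) = 0.99866809
P = K * exp(-rT) * N(-d2) - S_0 * exp(-qT) * N(-d1)
N(-d1) = 0.22079216; N(-d2) = 0.26402542
P = 87.6700 * 0.99617553 * 0.26402542 - 96.3600 * 0.99866809 * 0.22079216 = 1.8114


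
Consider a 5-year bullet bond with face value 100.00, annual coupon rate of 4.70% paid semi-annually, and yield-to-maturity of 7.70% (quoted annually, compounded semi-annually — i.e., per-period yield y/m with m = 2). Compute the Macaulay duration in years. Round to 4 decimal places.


Coupon per period c = face * coupon_rate / m = 2.350000
Periods per year m = 2; per-period yield y/m = 0.038500
Number of cashflows N = 10
Cashflows (t years, CF_t, discount factor 1/(1+y/m)^(m*t), PV):
  t = 0.5000: CF_t = 2.350000, DF = 0.962927, PV = 2.262879
  t = 1.0000: CF_t = 2.350000, DF = 0.927229, PV = 2.178988
  t = 1.5000: CF_t = 2.350000, DF = 0.892854, PV = 2.098207
  t = 2.0000: CF_t = 2.350000, DF = 0.859754, PV = 2.020421
  t = 2.5000: CF_t = 2.350000, DF = 0.827880, PV = 1.945518
  t = 3.0000: CF_t = 2.350000, DF = 0.797188, PV = 1.873393
  t = 3.5000: CF_t = 2.350000, DF = 0.767635, PV = 1.803941
  t = 4.0000: CF_t = 2.350000, DF = 0.739176, PV = 1.737064
  t = 4.5000: CF_t = 2.350000, DF = 0.711773, PV = 1.672666
  t = 5.0000: CF_t = 102.350000, DF = 0.685386, PV = 70.149219
Price P = sum_t PV_t = 87.742297
Macaulay numerator sum_t t * PV_t:
  t * PV_t at t = 0.5000: 1.131440
  t * PV_t at t = 1.0000: 2.178988
  t * PV_t at t = 1.5000: 3.147311
  t * PV_t at t = 2.0000: 4.040842
  t * PV_t at t = 2.5000: 4.863796
  t * PV_t at t = 3.0000: 5.620179
  t * PV_t at t = 3.5000: 6.313794
  t * PV_t at t = 4.0000: 6.948257
  t * PV_t at t = 4.5000: 7.526999
  t * PV_t at t = 5.0000: 350.746093
Macaulay duration D = (sum_t t * PV_t) / P = 392.517698 / 87.742297 = 4.473529

Answer: Macaulay duration = 4.4735 years


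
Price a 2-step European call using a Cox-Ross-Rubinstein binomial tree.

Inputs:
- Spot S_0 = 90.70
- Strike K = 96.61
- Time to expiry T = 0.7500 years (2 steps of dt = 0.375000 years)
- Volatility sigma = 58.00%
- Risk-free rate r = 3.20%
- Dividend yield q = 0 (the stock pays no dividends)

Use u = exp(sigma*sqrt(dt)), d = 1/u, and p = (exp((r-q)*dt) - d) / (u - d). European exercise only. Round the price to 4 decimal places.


dt = T/N = 0.375000
u = exp(sigma*sqrt(dt)) = 1.426432; d = 1/u = 0.701050
p = (exp((r-q)*dt) - d) / (u - d) = 0.428770
Discount per step: exp(-r*dt) = 0.988072
Stock lattice S(k, i) with i counting down-moves:
  k=0: S(0,0) = 90.7000
  k=1: S(1,0) = 129.3774; S(1,1) = 63.5852
  k=2: S(2,0) = 184.5480; S(2,1) = 90.7000; S(2,2) = 44.5764
Terminal payoffs V(N, i) = max(S_T - K, 0):
  V(2,0) = 87.937961; V(2,1) = 0.000000; V(2,2) = 0.000000
Backward induction: V(k, i) = exp(-r*dt) * [p * V(k+1, i) + (1-p) * V(k+1, i+1)].
  V(1,0) = exp(-r*dt) * [p*87.937961 + (1-p)*0.000000] = 37.255444
  V(1,1) = exp(-r*dt) * [p*0.000000 + (1-p)*0.000000] = 0.000000
  V(0,0) = exp(-r*dt) * [p*37.255444 + (1-p)*0.000000] = 15.783492

Answer: Price = V(0,0) = 15.7835


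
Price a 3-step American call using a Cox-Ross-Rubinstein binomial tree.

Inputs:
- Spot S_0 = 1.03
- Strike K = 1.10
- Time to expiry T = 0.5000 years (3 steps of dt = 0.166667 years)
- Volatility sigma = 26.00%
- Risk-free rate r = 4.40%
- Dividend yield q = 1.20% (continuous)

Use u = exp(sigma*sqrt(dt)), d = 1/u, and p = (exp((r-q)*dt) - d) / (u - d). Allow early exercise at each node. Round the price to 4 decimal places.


Answer: Price = V(0,0) = 0.0549

Derivation:
dt = T/N = 0.166667
u = exp(sigma*sqrt(dt)) = 1.111983; d = 1/u = 0.899295
p = (exp((r-q)*dt) - d) / (u - d) = 0.498632
Discount per step: exp(-r*dt) = 0.992693
Stock lattice S(k, i) with i counting down-moves:
  k=0: S(0,0) = 1.0300
  k=1: S(1,0) = 1.1453; S(1,1) = 0.9263
  k=2: S(2,0) = 1.2736; S(2,1) = 1.0300; S(2,2) = 0.8330
  k=3: S(3,0) = 1.4162; S(3,1) = 1.1453; S(3,2) = 0.9263; S(3,3) = 0.7491
Terminal payoffs V(N, i) = max(S_T - K, 0):
  V(3,0) = 0.316222; V(3,1) = 0.045342; V(3,2) = 0.000000; V(3,3) = 0.000000
Backward induction: V(k, i) = exp(-r*dt) * [p * V(k+1, i) + (1-p) * V(k+1, i+1)]; then take max(V_cont, immediate exercise) for American.
  V(2,0) = exp(-r*dt) * [p*0.316222 + (1-p)*0.045342] = 0.179093; exercise = 0.173600; V(2,0) = max -> 0.179093
  V(2,1) = exp(-r*dt) * [p*0.045342 + (1-p)*0.000000] = 0.022444; exercise = 0.000000; V(2,1) = max -> 0.022444
  V(2,2) = exp(-r*dt) * [p*0.000000 + (1-p)*0.000000] = 0.000000; exercise = 0.000000; V(2,2) = max -> 0.000000
  V(1,0) = exp(-r*dt) * [p*0.179093 + (1-p)*0.022444] = 0.099819; exercise = 0.045342; V(1,0) = max -> 0.099819
  V(1,1) = exp(-r*dt) * [p*0.022444 + (1-p)*0.000000] = 0.011109; exercise = 0.000000; V(1,1) = max -> 0.011109
  V(0,0) = exp(-r*dt) * [p*0.099819 + (1-p)*0.011109] = 0.054939; exercise = 0.000000; V(0,0) = max -> 0.054939


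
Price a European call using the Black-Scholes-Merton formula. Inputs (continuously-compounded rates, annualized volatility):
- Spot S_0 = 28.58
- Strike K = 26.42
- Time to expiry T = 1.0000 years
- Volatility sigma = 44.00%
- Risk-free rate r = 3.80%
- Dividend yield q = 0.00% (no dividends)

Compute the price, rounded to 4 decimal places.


Answer: Price = 6.4366

Derivation:
d1 = (ln(S/K) + (r - q + 0.5*sigma^2) * T) / (sigma * sqrt(T)) = 0.48496789
d2 = d1 - sigma * sqrt(T) = 0.04496789
exp(-rT) = 0.96271294; exp(-qT) = 1.00000000
C = S_0 * exp(-qT) * N(d1) - K * exp(-rT) * N(d2)
N(d1) = 0.68615044; N(d2) = 0.51793355
C = 28.5800 * 1.00000000 * 0.68615044 - 26.4200 * 0.96271294 * 0.51793355 = 6.4366


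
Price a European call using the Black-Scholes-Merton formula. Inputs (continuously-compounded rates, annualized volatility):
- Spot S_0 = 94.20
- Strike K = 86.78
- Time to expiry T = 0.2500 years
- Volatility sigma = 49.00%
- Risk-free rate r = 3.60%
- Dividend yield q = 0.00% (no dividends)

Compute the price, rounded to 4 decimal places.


Answer: Price = 13.4795

Derivation:
d1 = (ln(S/K) + (r - q + 0.5*sigma^2) * T) / (sigma * sqrt(T)) = 0.49410817
d2 = d1 - sigma * sqrt(T) = 0.24910817
exp(-rT) = 0.99104038; exp(-qT) = 1.00000000
C = S_0 * exp(-qT) * N(d1) - K * exp(-rT) * N(d2)
N(d1) = 0.68938511; N(d2) = 0.59836144
C = 94.2000 * 1.00000000 * 0.68938511 - 86.7800 * 0.99104038 * 0.59836144 = 13.4795


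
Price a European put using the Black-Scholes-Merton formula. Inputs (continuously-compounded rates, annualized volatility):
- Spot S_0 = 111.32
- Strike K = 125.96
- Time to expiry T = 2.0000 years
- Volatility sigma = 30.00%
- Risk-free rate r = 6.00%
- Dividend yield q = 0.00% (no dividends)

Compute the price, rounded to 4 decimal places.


Answer: Price = 18.9335

Derivation:
d1 = (ln(S/K) + (r - q + 0.5*sigma^2) * T) / (sigma * sqrt(T)) = 0.20375174
d2 = d1 - sigma * sqrt(T) = -0.22051233
exp(-rT) = 0.88692044; exp(-qT) = 1.00000000
P = K * exp(-rT) * N(-d2) - S_0 * exp(-qT) * N(-d1)
N(-d1) = 0.41927376; N(-d2) = 0.58726392
P = 125.9600 * 0.88692044 * 0.58726392 - 111.3200 * 1.00000000 * 0.41927376 = 18.9335


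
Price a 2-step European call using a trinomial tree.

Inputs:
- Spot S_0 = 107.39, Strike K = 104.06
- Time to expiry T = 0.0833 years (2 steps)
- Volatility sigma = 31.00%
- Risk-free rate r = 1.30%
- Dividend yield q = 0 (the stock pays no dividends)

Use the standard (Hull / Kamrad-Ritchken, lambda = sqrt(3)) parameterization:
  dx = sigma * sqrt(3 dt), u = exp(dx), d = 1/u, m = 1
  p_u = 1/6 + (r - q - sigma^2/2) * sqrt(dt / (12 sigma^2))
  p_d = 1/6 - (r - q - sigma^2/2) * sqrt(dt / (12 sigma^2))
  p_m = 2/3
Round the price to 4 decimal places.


dt = T/N = 0.041650; dx = sigma*sqrt(3*dt) = 0.109580
u = exp(dx) = 1.115809; d = 1/u = 0.896211
p_u = 0.160006, p_m = 0.666667, p_d = 0.173328
Discount per step: exp(-r*dt) = 0.999459
Stock lattice S(k, j) with j the centered position index:
  k=0: S(0,+0) = 107.3900
  k=1: S(1,-1) = 96.2441; S(1,+0) = 107.3900; S(1,+1) = 119.8267
  k=2: S(2,-2) = 86.2550; S(2,-1) = 96.2441; S(2,+0) = 107.3900; S(2,+1) = 119.8267; S(2,+2) = 133.7037
Terminal payoffs V(N, j) = max(S_T - K, 0):
  V(2,-2) = 0.000000; V(2,-1) = 0.000000; V(2,+0) = 3.330000; V(2,+1) = 15.766720; V(2,+2) = 29.643722
Backward induction: V(k, j) = exp(-r*dt) * [p_u * V(k+1, j+1) + p_m * V(k+1, j) + p_d * V(k+1, j-1)]
  V(1,-1) = exp(-r*dt) * [p_u*3.330000 + p_m*0.000000 + p_d*0.000000] = 0.532530
  V(1,+0) = exp(-r*dt) * [p_u*15.766720 + p_m*3.330000 + p_d*0.000000] = 4.740196
  V(1,+1) = exp(-r*dt) * [p_u*29.643722 + p_m*15.766720 + p_d*3.330000] = 15.822920
  V(0,+0) = exp(-r*dt) * [p_u*15.822920 + p_m*4.740196 + p_d*0.532530] = 5.781058

Answer: Price = V(0,0) = 5.7811


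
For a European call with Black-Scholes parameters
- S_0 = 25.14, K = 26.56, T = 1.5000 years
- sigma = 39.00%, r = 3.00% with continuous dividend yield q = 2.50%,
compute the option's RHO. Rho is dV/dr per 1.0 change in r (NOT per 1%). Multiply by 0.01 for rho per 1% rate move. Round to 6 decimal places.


Answer: Rho = 14.001606

Derivation:
d1 = 0.1394929526; d2 = -0.3381575472
phi(d1) = 0.3950797344; exp(-qT) = 0.9631944177; exp(-rT) = 0.9559974818
N(d2) = 0.3676222329
Rho = K*T*exp(-rT)*N(d2) = 26.5600 * 1.5000 * 0.9559974818 * 0.3676222329 = 14.001606


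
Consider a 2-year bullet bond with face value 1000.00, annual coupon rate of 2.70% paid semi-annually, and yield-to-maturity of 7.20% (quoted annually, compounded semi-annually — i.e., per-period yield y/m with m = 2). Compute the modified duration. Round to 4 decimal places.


Coupon per period c = face * coupon_rate / m = 13.500000
Periods per year m = 2; per-period yield y/m = 0.036000
Number of cashflows N = 4
Cashflows (t years, CF_t, discount factor 1/(1+y/m)^(m*t), PV):
  t = 0.5000: CF_t = 13.500000, DF = 0.965251, PV = 13.030888
  t = 1.0000: CF_t = 13.500000, DF = 0.931709, PV = 12.578077
  t = 1.5000: CF_t = 13.500000, DF = 0.899333, PV = 12.141001
  t = 2.0000: CF_t = 1013.500000, DF = 0.868082, PV = 879.801567
Price P = sum_t PV_t = 917.551534
First compute Macaulay numerator sum_t t * PV_t:
  t * PV_t at t = 0.5000: 6.515444
  t * PV_t at t = 1.0000: 12.578077
  t * PV_t at t = 1.5000: 18.211502
  t * PV_t at t = 2.0000: 1759.603135
Macaulay duration D = 1796.908158 / 917.551534 = 1.958373
Modified duration = D / (1 + y/m) = 1.958373 / (1 + 0.036000) = 1.890321

Answer: Modified duration = 1.8903


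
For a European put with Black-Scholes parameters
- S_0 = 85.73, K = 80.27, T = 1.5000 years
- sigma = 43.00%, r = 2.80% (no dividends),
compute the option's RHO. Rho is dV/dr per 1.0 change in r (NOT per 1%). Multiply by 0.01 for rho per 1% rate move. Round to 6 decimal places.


d1 = 0.4680269874; d2 = -0.0586133073
phi(d1) = 0.3575560437; exp(-qT) = 1.0000000000; exp(-rT) = 0.9588697806
N(-d2) = 0.5233699444
Rho = -K*T*exp(-rT)*N(-d2) = -80.2700 * 1.5000 * 0.9588697806 * 0.5233699444 = -60.424482

Answer: Rho = -60.424482


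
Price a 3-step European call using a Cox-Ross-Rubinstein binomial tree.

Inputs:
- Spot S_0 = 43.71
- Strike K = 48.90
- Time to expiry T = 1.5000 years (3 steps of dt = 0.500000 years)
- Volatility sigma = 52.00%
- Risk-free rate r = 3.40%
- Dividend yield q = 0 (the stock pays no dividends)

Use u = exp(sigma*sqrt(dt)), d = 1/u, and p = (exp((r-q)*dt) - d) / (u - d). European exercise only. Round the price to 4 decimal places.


dt = T/N = 0.500000
u = exp(sigma*sqrt(dt)) = 1.444402; d = 1/u = 0.692328
p = (exp((r-q)*dt) - d) / (u - d) = 0.431895
Discount per step: exp(-r*dt) = 0.983144
Stock lattice S(k, i) with i counting down-moves:
  k=0: S(0,0) = 43.7100
  k=1: S(1,0) = 63.1348; S(1,1) = 30.2617
  k=2: S(2,0) = 91.1921; S(2,1) = 43.7100; S(2,2) = 20.9510
  k=3: S(3,0) = 131.7180; S(3,1) = 63.1348; S(3,2) = 30.2617; S(3,3) = 14.5050
Terminal payoffs V(N, i) = max(S_T - K, 0):
  V(3,0) = 82.818028; V(3,1) = 14.234820; V(3,2) = 0.000000; V(3,3) = 0.000000
Backward induction: V(k, i) = exp(-r*dt) * [p * V(k+1, i) + (1-p) * V(k+1, i+1)].
  V(2,0) = exp(-r*dt) * [p*82.818028 + (1-p)*14.234820] = 43.116346
  V(2,1) = exp(-r*dt) * [p*14.234820 + (1-p)*0.000000] = 6.044321
  V(2,2) = exp(-r*dt) * [p*0.000000 + (1-p)*0.000000] = 0.000000
  V(1,0) = exp(-r*dt) * [p*43.116346 + (1-p)*6.044321] = 21.683781
  V(1,1) = exp(-r*dt) * [p*6.044321 + (1-p)*0.000000] = 2.566510
  V(0,0) = exp(-r*dt) * [p*21.683781 + (1-p)*2.566510] = 10.640732

Answer: Price = V(0,0) = 10.6407


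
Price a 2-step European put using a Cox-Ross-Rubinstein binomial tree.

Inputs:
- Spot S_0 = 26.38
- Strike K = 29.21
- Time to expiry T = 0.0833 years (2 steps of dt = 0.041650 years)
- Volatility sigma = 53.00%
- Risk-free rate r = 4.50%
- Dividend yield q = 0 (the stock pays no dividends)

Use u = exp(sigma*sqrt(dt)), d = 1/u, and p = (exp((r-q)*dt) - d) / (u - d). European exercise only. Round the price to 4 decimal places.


Answer: Price = V(0,0) = 3.5391

Derivation:
dt = T/N = 0.041650
u = exp(sigma*sqrt(dt)) = 1.114231; d = 1/u = 0.897480
p = (exp((r-q)*dt) - d) / (u - d) = 0.481640
Discount per step: exp(-r*dt) = 0.998128
Stock lattice S(k, i) with i counting down-moves:
  k=0: S(0,0) = 26.3800
  k=1: S(1,0) = 29.3934; S(1,1) = 23.6755
  k=2: S(2,0) = 32.7510; S(2,1) = 26.3800; S(2,2) = 21.2483
Terminal payoffs V(N, i) = max(K - S_T, 0):
  V(2,0) = 0.000000; V(2,1) = 2.830000; V(2,2) = 7.961680
Backward induction: V(k, i) = exp(-r*dt) * [p * V(k+1, i) + (1-p) * V(k+1, i+1)].
  V(1,0) = exp(-r*dt) * [p*0.000000 + (1-p)*2.830000] = 1.464211
  V(1,1) = exp(-r*dt) * [p*2.830000 + (1-p)*7.961680] = 5.479775
  V(0,0) = exp(-r*dt) * [p*1.464211 + (1-p)*5.479775] = 3.539078


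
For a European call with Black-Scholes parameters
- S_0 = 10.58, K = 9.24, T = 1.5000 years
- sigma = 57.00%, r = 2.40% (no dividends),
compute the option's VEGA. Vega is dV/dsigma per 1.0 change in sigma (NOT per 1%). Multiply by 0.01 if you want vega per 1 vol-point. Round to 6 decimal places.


Answer: Vega = 4.331787

Derivation:
d1 = 0.5946079637; d2 = -0.1034966130
phi(d1) = 0.3342995444; exp(-qT) = 1.0000000000; exp(-rT) = 0.9646402935
Vega = S * exp(-qT) * phi(d1) * sqrt(T) = 10.5800 * 1.0000000000 * 0.3342995444 * 1.2247448714 = 4.331787


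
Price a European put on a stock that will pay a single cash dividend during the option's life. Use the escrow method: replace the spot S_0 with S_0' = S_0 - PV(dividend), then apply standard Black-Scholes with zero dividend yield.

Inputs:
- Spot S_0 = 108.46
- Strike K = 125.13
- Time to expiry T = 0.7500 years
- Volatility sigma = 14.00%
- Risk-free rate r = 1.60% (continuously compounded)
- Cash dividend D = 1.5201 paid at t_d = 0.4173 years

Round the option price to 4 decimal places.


PV(D) = D * exp(-r * t_d) = 1.5201 * 0.99334544 = 1.50998440
S_0' = S_0 - PV(D) = 108.4600 - 1.50998440 = 106.95001560
d1 = (ln(S_0'/K) + (r + sigma^2/2)*T) / (sigma*sqrt(T)) = -1.13524891
d2 = d1 - sigma*sqrt(T) = -1.25649247
exp(-rT) = 0.98807171
N(-d1) = 0.87186448; N(-d2) = 0.89553126
P = K * exp(-rT) * N(-d2) - S_0' * N(-d1) = 125.1300 * 0.98807171 * 0.89553126 - 106.95001560 * 0.87186448 = 17.4752

Answer: Price = 17.4752
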